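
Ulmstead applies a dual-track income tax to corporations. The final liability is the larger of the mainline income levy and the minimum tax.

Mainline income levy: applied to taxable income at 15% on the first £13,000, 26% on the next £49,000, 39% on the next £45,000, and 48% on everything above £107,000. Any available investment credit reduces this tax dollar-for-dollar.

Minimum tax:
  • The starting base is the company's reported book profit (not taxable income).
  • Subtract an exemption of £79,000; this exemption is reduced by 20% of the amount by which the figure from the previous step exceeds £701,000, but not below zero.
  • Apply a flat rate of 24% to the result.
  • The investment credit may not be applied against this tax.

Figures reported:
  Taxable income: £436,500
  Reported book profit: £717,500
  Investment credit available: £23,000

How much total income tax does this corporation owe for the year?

£167,400

Mainline income levy:
  £13,000 × 15% = £1,950
  £49,000 × 26% = £12,740
  £45,000 × 39% = £17,550
  £329,500 × 48% = £158,160
  → £190,400
  Less investment credit £23,000 → £167,400

Minimum tax:
  Base (reported book profit): £717,500
  Exemption: £79,000 − 20% × (£717,500 − £701,000) = £79,000 − £3,300 = £75,700
  Base: £717,500 − £75,700 = £641,800
  £641,800 × 24% = £154,032

£167,400 > £154,032, so the mainline income levy governs.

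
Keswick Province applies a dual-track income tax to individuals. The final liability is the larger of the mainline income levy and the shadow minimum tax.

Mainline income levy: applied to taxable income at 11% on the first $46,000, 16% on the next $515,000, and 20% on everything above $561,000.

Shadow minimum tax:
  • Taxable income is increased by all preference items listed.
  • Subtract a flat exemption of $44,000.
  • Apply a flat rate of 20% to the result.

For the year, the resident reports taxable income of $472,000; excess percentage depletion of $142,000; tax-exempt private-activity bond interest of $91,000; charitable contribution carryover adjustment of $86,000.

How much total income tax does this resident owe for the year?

Shadow minimum tax:
  Adjusted income: $472,000 + $142,000 + $91,000 + $86,000 = $791,000
  Less exemption $44,000 → base $747,000
  $747,000 × 20% = $149,400

Mainline income levy:
  $46,000 × 11% = $5,060
  $426,000 × 16% = $68,160
  → $73,220

$149,400 > $73,220, so the shadow minimum tax is the binding amount.

$149,400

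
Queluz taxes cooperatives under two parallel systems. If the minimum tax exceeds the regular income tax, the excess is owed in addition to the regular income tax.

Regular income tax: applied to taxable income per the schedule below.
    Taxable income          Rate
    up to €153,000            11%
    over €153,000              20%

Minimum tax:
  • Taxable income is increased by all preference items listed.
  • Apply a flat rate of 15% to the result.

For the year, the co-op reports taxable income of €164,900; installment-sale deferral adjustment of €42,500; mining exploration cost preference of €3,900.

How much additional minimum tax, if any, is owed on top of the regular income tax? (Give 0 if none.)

Minimum tax:
  Adjusted income: €164,900 + €42,500 + €3,900 = €211,300
  €211,300 × 15% = €31,695

Regular income tax:
  €153,000 × 11% = €16,830
  €11,900 × 20% = €2,380
  → €19,210

Excess of minimum tax over regular income tax: €31,695 − €19,210 = €12,485.

€12,485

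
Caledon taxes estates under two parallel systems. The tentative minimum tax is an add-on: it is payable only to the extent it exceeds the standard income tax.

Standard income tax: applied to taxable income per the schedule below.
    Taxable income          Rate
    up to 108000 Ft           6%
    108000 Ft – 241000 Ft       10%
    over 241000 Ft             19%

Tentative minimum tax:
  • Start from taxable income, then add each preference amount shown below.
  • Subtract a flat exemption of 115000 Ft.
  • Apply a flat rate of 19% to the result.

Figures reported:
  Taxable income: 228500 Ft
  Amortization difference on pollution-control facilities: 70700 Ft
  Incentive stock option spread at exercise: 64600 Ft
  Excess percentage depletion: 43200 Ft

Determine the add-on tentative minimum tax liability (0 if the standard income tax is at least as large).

Standard income tax:
  108000 Ft × 6% = 6480 Ft
  120500 Ft × 10% = 12050 Ft
  → 18530 Ft

Tentative minimum tax:
  Adjusted income: 228500 Ft + 70700 Ft + 64600 Ft + 43200 Ft = 407000 Ft
  Less exemption 115000 Ft → base 292000 Ft
  292000 Ft × 19% = 55480 Ft

Excess of tentative minimum tax over standard income tax: 55480 Ft − 18530 Ft = 36950 Ft.

36950 Ft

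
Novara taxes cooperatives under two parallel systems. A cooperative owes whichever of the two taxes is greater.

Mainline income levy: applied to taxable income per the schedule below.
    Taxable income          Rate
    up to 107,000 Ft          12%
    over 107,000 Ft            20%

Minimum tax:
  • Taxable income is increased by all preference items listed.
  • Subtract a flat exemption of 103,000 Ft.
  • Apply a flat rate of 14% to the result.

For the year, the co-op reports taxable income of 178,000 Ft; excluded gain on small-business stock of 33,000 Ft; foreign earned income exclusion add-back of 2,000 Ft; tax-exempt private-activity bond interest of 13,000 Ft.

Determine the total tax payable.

Mainline income levy:
  107,000 Ft × 12% = 12,840 Ft
  71,000 Ft × 20% = 14,200 Ft
  → 27,040 Ft

Minimum tax:
  Adjusted income: 178,000 Ft + 33,000 Ft + 2,000 Ft + 13,000 Ft = 226,000 Ft
  Less exemption 103,000 Ft → base 123,000 Ft
  123,000 Ft × 14% = 17,220 Ft

27,040 Ft > 17,220 Ft, so the mainline income levy governs.

27,040 Ft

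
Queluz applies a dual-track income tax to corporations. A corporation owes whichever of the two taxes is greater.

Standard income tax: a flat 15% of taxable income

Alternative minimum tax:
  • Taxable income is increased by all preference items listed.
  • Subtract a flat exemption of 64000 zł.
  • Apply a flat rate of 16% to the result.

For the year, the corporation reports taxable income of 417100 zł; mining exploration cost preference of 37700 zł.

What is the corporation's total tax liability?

Standard income tax:
  417100 zł × 15% = 62565 zł

Alternative minimum tax:
  Adjusted income: 417100 zł + 37700 zł = 454800 zł
  Less exemption 64000 zł → base 390800 zł
  390800 zł × 16% = 62528 zł

62565 zł > 62528 zł, so the standard income tax governs.

62565 zł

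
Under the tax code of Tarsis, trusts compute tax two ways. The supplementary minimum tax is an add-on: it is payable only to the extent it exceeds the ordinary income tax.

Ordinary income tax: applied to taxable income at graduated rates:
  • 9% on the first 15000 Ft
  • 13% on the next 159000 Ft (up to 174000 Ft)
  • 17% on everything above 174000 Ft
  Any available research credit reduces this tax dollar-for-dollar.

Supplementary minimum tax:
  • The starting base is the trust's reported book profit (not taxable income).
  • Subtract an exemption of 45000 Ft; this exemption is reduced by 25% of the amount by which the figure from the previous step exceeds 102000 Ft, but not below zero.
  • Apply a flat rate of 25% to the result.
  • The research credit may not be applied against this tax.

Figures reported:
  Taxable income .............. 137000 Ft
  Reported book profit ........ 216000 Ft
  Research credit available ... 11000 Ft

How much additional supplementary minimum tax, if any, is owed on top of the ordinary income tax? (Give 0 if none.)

43665 Ft

Ordinary income tax:
  15000 Ft × 9% = 1350 Ft
  122000 Ft × 13% = 15860 Ft
  → 17210 Ft
  Less research credit 11000 Ft → 6210 Ft

Supplementary minimum tax:
  Base (reported book profit): 216000 Ft
  Exemption: 45000 Ft − 25% × (216000 Ft − 102000 Ft) = 45000 Ft − 28500 Ft = 16500 Ft
  Base: 216000 Ft − 16500 Ft = 199500 Ft
  199500 Ft × 25% = 49875 Ft

Excess of supplementary minimum tax over ordinary income tax: 49875 Ft − 6210 Ft = 43665 Ft.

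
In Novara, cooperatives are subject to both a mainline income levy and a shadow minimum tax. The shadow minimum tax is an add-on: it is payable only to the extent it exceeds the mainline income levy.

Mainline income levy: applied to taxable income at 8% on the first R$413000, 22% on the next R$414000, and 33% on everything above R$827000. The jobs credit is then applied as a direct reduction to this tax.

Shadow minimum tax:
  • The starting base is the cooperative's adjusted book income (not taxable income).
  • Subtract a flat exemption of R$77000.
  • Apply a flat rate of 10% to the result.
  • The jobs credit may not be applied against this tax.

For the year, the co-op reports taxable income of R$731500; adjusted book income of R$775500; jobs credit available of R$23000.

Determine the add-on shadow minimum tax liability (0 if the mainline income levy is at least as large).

R$0

Mainline income levy:
  R$413000 × 8% = R$33040
  R$318500 × 22% = R$70070
  → R$103110
  Less jobs credit R$23000 → R$80110

Shadow minimum tax:
  Base (adjusted book income): R$775500
  Less exemption R$77000 → base R$698500
  R$698500 × 10% = R$69850

R$69850 ≤ R$80110, so no add-on is due.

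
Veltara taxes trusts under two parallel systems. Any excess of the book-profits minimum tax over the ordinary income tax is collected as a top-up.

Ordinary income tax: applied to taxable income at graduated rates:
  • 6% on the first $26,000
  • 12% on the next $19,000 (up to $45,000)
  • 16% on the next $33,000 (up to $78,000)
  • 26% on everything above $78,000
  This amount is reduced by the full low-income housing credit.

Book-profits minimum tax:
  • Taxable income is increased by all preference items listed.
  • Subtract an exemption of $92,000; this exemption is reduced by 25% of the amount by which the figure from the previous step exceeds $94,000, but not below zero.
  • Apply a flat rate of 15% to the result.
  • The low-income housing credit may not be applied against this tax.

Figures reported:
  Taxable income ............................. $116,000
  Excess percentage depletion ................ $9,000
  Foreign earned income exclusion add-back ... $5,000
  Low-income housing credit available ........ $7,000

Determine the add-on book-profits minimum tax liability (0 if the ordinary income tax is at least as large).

$0

Book-profits minimum tax:
  Adjusted income: $116,000 + $9,000 + $5,000 = $130,000
  Exemption: $92,000 − 25% × ($130,000 − $94,000) = $92,000 − $9,000 = $83,000
  Base: $130,000 − $83,000 = $47,000
  $47,000 × 15% = $7,050

Ordinary income tax:
  $26,000 × 6% = $1,560
  $19,000 × 12% = $2,280
  $33,000 × 16% = $5,280
  $38,000 × 26% = $9,880
  → $19,000
  Less low-income housing credit $7,000 → $12,000

$7,050 ≤ $12,000, so no add-on is due.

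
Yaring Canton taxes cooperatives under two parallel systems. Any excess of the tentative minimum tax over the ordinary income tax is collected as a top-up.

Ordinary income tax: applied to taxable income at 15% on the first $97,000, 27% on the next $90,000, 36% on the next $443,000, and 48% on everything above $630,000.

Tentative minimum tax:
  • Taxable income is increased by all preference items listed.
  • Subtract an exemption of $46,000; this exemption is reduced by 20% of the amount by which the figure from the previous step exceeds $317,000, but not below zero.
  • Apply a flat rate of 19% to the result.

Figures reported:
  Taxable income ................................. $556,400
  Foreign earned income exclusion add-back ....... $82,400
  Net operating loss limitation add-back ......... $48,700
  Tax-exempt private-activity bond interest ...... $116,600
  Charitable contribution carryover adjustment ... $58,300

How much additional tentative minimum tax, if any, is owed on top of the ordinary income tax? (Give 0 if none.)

$0

Tentative minimum tax:
  Adjusted income: $556,400 + $82,400 + $48,700 + $116,600 + $58,300 = $862,400
  Exemption: 20% × ($862,400 − $317,000) = $109,080 ≥ $46,000, so the exemption is fully phased out
  Base: $862,400 − $0 = $862,400
  $862,400 × 19% = $163,856

Ordinary income tax:
  $97,000 × 15% = $14,550
  $90,000 × 27% = $24,300
  $369,400 × 36% = $132,984
  → $171,834

$163,856 ≤ $171,834, so no add-on is due.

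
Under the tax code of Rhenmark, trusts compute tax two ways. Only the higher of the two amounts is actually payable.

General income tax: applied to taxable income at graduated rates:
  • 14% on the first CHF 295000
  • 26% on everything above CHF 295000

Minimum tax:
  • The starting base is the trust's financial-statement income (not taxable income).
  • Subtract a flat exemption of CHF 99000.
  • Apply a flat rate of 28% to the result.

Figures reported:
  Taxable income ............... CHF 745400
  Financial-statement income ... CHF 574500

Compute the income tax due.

CHF 158404

Minimum tax:
  Base (financial-statement income): CHF 574500
  Less exemption CHF 99000 → base CHF 475500
  CHF 475500 × 28% = CHF 133140

General income tax:
  CHF 295000 × 14% = CHF 41300
  CHF 450400 × 26% = CHF 117104
  → CHF 158404

CHF 158404 > CHF 133140, so the general income tax governs.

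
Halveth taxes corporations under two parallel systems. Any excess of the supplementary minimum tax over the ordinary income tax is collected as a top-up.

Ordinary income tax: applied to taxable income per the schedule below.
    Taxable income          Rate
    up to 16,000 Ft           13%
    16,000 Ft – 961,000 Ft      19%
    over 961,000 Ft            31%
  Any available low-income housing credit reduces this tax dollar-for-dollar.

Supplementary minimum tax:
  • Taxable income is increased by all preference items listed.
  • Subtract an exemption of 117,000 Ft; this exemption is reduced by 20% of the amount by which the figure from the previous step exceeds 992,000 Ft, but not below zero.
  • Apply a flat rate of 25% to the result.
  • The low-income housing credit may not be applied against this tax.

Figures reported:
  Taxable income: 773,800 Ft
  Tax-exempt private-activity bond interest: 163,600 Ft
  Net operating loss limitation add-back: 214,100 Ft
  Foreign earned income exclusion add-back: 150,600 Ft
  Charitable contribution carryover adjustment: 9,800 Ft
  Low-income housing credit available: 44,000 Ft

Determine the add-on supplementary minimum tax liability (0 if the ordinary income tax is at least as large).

212,658 Ft

Supplementary minimum tax:
  Adjusted income: 773,800 Ft + 163,600 Ft + 214,100 Ft + 150,600 Ft + 9,800 Ft = 1,311,900 Ft
  Exemption: 117,000 Ft − 20% × (1,311,900 Ft − 992,000 Ft) = 117,000 Ft − 63,980 Ft = 53,020 Ft
  Base: 1,311,900 Ft − 53,020 Ft = 1,258,880 Ft
  1,258,880 Ft × 25% = 314,720 Ft

Ordinary income tax:
  16,000 Ft × 13% = 2,080 Ft
  757,800 Ft × 19% = 143,982 Ft
  → 146,062 Ft
  Less low-income housing credit 44,000 Ft → 102,062 Ft

Excess of supplementary minimum tax over ordinary income tax: 314,720 Ft − 102,062 Ft = 212,658 Ft.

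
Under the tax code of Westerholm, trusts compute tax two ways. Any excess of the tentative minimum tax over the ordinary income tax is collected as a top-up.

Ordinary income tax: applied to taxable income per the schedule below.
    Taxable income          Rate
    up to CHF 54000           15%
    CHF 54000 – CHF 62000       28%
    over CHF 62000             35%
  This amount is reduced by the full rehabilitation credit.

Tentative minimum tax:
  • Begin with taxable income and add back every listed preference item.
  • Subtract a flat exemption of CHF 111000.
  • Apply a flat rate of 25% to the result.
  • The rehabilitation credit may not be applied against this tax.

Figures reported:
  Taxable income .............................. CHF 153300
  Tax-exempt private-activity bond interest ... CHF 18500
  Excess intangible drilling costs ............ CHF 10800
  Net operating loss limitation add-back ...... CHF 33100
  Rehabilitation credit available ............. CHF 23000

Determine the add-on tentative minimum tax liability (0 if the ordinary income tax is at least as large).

Tentative minimum tax:
  Adjusted income: CHF 153300 + CHF 18500 + CHF 10800 + CHF 33100 = CHF 215700
  Less exemption CHF 111000 → base CHF 104700
  CHF 104700 × 25% = CHF 26175

Ordinary income tax:
  CHF 54000 × 15% = CHF 8100
  CHF 8000 × 28% = CHF 2240
  CHF 91300 × 35% = CHF 31955
  → CHF 42295
  Less rehabilitation credit CHF 23000 → CHF 19295

Excess of tentative minimum tax over ordinary income tax: CHF 26175 − CHF 19295 = CHF 6880.

CHF 6880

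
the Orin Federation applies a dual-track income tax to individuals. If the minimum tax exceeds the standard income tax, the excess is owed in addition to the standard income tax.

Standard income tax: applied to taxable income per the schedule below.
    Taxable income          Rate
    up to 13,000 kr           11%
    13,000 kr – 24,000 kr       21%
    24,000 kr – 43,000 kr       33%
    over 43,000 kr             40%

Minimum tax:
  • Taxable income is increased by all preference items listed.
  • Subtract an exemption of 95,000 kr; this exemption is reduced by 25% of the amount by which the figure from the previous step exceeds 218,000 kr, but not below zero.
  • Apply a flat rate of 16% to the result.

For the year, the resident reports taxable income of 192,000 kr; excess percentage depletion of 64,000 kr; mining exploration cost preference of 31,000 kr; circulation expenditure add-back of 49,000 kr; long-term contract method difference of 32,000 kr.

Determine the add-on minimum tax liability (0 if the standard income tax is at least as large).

Minimum tax:
  Adjusted income: 192,000 kr + 64,000 kr + 31,000 kr + 49,000 kr + 32,000 kr = 368,000 kr
  Exemption: 95,000 kr − 25% × (368,000 kr − 218,000 kr) = 95,000 kr − 37,500 kr = 57,500 kr
  Base: 368,000 kr − 57,500 kr = 310,500 kr
  310,500 kr × 16% = 49,680 kr

Standard income tax:
  13,000 kr × 11% = 1,430 kr
  11,000 kr × 21% = 2,310 kr
  19,000 kr × 33% = 6,270 kr
  149,000 kr × 40% = 59,600 kr
  → 69,610 kr

49,680 kr ≤ 69,610 kr, so no add-on is due.

0 kr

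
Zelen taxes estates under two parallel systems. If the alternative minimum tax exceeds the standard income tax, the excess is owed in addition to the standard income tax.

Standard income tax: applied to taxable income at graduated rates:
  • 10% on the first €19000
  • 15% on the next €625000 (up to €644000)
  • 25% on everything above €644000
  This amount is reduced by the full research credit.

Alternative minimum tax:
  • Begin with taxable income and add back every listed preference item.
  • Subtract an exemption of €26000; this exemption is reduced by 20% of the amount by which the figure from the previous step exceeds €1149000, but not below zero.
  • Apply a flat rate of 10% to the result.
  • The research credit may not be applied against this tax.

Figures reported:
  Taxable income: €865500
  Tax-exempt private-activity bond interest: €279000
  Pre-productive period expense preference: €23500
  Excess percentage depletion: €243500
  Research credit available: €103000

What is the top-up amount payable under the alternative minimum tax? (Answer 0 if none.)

Alternative minimum tax:
  Adjusted income: €865500 + €279000 + €23500 + €243500 = €1411500
  Exemption: 20% × (€1411500 − €1149000) = €52500 ≥ €26000, so the exemption is fully phased out
  Base: €1411500 − €0 = €1411500
  €1411500 × 10% = €141150

Standard income tax:
  €19000 × 10% = €1900
  €625000 × 15% = €93750
  €221500 × 25% = €55375
  → €151025
  Less research credit €103000 → €48025

Excess of alternative minimum tax over standard income tax: €141150 − €48025 = €93125.

€93125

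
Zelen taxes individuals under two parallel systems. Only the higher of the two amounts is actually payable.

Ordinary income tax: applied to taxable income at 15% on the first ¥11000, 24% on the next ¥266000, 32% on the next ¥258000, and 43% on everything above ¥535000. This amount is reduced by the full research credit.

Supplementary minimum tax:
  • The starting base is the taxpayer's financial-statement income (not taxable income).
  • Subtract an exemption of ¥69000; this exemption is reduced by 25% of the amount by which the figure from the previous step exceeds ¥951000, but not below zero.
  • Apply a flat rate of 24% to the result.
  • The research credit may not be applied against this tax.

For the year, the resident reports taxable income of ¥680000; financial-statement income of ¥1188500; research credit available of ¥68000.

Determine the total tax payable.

¥282930

Ordinary income tax:
  ¥11000 × 15% = ¥1650
  ¥266000 × 24% = ¥63840
  ¥258000 × 32% = ¥82560
  ¥145000 × 43% = ¥62350
  → ¥210400
  Less research credit ¥68000 → ¥142400

Supplementary minimum tax:
  Base (financial-statement income): ¥1188500
  Exemption: ¥69000 − 25% × (¥1188500 − ¥951000) = ¥69000 − ¥59375 = ¥9625
  Base: ¥1188500 − ¥9625 = ¥1178875
  ¥1178875 × 24% = ¥282930

¥282930 > ¥142400, so the supplementary minimum tax is the binding amount.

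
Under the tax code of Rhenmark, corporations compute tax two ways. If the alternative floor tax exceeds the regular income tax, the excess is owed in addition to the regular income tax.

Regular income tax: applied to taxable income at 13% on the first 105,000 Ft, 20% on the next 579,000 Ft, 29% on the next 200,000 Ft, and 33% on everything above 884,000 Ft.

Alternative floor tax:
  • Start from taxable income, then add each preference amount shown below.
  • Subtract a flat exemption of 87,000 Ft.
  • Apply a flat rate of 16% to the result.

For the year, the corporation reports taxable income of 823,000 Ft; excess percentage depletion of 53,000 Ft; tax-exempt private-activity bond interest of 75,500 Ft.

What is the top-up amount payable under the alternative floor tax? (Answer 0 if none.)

0 Ft

Regular income tax:
  105,000 Ft × 13% = 13,650 Ft
  579,000 Ft × 20% = 115,800 Ft
  139,000 Ft × 29% = 40,310 Ft
  → 169,760 Ft

Alternative floor tax:
  Adjusted income: 823,000 Ft + 53,000 Ft + 75,500 Ft = 951,500 Ft
  Less exemption 87,000 Ft → base 864,500 Ft
  864,500 Ft × 16% = 138,320 Ft

138,320 Ft ≤ 169,760 Ft, so no add-on is due.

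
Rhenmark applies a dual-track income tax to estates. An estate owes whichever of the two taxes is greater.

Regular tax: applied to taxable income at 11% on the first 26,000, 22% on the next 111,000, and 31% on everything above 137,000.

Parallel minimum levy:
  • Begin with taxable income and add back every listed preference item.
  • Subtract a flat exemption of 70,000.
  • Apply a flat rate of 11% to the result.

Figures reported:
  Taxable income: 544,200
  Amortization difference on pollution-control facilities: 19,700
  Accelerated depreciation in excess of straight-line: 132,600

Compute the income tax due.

153,512

Regular tax:
  26,000 × 11% = 2,860
  111,000 × 22% = 24,420
  407,200 × 31% = 126,232
  → 153,512

Parallel minimum levy:
  Adjusted income: 544,200 + 19,700 + 132,600 = 696,500
  Less exemption 70,000 → base 626,500
  626,500 × 11% = 68,915

153,512 > 68,915, so the regular tax governs.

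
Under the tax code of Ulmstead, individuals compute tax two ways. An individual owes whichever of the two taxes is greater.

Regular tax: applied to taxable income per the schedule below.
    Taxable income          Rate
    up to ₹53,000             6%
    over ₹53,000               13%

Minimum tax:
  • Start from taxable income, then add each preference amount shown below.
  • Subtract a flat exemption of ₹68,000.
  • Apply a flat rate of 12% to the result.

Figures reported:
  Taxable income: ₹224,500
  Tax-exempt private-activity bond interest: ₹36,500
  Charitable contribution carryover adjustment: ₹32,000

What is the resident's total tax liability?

Regular tax:
  ₹53,000 × 6% = ₹3,180
  ₹171,500 × 13% = ₹22,295
  → ₹25,475

Minimum tax:
  Adjusted income: ₹224,500 + ₹36,500 + ₹32,000 = ₹293,000
  Less exemption ₹68,000 → base ₹225,000
  ₹225,000 × 12% = ₹27,000

₹27,000 > ₹25,475, so the minimum tax is the binding amount.

₹27,000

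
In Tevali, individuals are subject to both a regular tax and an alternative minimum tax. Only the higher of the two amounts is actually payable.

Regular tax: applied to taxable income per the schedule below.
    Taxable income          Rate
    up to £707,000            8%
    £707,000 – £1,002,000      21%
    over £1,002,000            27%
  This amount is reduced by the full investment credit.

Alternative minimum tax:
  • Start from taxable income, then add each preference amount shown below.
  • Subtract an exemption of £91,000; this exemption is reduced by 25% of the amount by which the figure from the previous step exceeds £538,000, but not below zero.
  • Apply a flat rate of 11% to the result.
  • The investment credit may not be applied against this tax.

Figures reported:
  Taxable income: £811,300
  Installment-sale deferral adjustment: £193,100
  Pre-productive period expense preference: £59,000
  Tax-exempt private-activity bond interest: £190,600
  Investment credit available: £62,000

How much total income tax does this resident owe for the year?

£137,940

Alternative minimum tax:
  Adjusted income: £811,300 + £193,100 + £59,000 + £190,600 = £1,254,000
  Exemption: 25% × (£1,254,000 − £538,000) = £179,000 ≥ £91,000, so the exemption is fully phased out
  Base: £1,254,000 − £0 = £1,254,000
  £1,254,000 × 11% = £137,940

Regular tax:
  £707,000 × 8% = £56,560
  £104,300 × 21% = £21,903
  → £78,463
  Less investment credit £62,000 → £16,463

£137,940 > £16,463, so the alternative minimum tax is the binding amount.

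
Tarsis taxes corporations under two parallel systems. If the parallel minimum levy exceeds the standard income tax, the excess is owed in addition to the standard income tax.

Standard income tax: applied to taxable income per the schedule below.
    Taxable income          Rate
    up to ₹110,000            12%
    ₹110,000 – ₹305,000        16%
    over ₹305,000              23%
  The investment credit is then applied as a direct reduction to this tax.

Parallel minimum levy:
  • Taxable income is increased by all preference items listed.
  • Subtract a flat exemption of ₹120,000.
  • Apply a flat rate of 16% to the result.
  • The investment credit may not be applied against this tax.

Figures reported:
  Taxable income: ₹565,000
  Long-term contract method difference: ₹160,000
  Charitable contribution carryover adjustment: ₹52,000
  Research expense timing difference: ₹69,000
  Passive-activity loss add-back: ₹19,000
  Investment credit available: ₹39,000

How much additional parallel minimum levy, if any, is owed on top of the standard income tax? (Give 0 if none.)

Standard income tax:
  ₹110,000 × 12% = ₹13,200
  ₹195,000 × 16% = ₹31,200
  ₹260,000 × 23% = ₹59,800
  → ₹104,200
  Less investment credit ₹39,000 → ₹65,200

Parallel minimum levy:
  Adjusted income: ₹565,000 + ₹160,000 + ₹52,000 + ₹69,000 + ₹19,000 = ₹865,000
  Less exemption ₹120,000 → base ₹745,000
  ₹745,000 × 16% = ₹119,200

Excess of parallel minimum levy over standard income tax: ₹119,200 − ₹65,200 = ₹54,000.

₹54,000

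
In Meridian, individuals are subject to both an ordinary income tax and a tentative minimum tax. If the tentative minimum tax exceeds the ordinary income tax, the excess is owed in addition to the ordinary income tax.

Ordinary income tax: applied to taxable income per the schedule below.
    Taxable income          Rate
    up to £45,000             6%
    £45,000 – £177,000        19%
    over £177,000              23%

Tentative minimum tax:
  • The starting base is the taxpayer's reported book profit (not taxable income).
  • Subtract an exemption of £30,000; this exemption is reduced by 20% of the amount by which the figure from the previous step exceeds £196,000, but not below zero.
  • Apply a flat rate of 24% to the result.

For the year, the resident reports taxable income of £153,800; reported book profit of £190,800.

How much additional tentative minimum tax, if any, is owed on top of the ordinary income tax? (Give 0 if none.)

£15,220

Tentative minimum tax:
  Base (reported book profit): £190,800
  Exemption: £190,800 ≤ £196,000, so full £30,000 applies
  Base: £190,800 − £30,000 = £160,800
  £160,800 × 24% = £38,592

Ordinary income tax:
  £45,000 × 6% = £2,700
  £108,800 × 19% = £20,672
  → £23,372

Excess of tentative minimum tax over ordinary income tax: £38,592 − £23,372 = £15,220.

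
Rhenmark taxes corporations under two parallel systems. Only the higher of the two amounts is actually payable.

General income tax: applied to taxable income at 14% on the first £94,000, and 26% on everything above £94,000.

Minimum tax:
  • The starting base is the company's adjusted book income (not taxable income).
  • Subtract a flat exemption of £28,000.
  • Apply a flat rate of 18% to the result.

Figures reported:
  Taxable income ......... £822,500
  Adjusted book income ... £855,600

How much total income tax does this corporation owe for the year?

General income tax:
  £94,000 × 14% = £13,160
  £728,500 × 26% = £189,410
  → £202,570

Minimum tax:
  Base (adjusted book income): £855,600
  Less exemption £28,000 → base £827,600
  £827,600 × 18% = £148,968

£202,570 > £148,968, so the general income tax governs.

£202,570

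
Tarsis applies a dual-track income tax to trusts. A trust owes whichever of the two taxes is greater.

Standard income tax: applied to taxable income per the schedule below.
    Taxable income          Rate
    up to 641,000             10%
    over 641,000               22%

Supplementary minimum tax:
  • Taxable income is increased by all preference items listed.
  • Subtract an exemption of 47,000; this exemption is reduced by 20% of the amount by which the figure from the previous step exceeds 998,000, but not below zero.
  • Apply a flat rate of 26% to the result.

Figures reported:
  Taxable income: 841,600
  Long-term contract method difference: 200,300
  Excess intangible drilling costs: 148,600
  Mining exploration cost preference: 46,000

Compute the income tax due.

321,490

Supplementary minimum tax:
  Adjusted income: 841,600 + 200,300 + 148,600 + 46,000 = 1,236,500
  Exemption: 20% × (1,236,500 − 998,000) = 47,700 ≥ 47,000, so the exemption is fully phased out
  Base: 1,236,500 − 0 = 1,236,500
  1,236,500 × 26% = 321,490

Standard income tax:
  641,000 × 10% = 64,100
  200,600 × 22% = 44,132
  → 108,232

321,490 > 108,232, so the supplementary minimum tax is the binding amount.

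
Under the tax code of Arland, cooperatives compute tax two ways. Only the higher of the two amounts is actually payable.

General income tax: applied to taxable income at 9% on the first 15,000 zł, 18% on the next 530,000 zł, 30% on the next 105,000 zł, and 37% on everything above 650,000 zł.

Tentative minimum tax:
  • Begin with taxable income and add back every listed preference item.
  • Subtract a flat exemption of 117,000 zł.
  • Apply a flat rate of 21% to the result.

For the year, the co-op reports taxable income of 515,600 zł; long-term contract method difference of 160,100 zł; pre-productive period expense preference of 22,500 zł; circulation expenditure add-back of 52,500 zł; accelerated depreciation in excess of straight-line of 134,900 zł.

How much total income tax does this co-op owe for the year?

General income tax:
  15,000 zł × 9% = 1,350 zł
  500,600 zł × 18% = 90,108 zł
  → 91,458 zł

Tentative minimum tax:
  Adjusted income: 515,600 zł + 160,100 zł + 22,500 zł + 52,500 zł + 134,900 zł = 885,600 zł
  Less exemption 117,000 zł → base 768,600 zł
  768,600 zł × 21% = 161,406 zł

161,406 zł > 91,458 zł, so the tentative minimum tax is the binding amount.

161,406 zł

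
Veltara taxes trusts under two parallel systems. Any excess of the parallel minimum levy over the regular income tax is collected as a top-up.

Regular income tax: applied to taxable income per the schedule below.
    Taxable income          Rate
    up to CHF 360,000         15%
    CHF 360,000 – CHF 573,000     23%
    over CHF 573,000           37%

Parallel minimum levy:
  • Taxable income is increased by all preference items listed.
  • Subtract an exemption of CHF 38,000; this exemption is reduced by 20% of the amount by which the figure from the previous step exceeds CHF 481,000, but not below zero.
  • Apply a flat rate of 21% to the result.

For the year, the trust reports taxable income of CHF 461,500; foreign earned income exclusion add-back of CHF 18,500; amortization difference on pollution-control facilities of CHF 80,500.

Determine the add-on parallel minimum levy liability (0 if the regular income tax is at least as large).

CHF 35,719

Parallel minimum levy:
  Adjusted income: CHF 461,500 + CHF 18,500 + CHF 80,500 = CHF 560,500
  Exemption: CHF 38,000 − 20% × (CHF 560,500 − CHF 481,000) = CHF 38,000 − CHF 15,900 = CHF 22,100
  Base: CHF 560,500 − CHF 22,100 = CHF 538,400
  CHF 538,400 × 21% = CHF 113,064

Regular income tax:
  CHF 360,000 × 15% = CHF 54,000
  CHF 101,500 × 23% = CHF 23,345
  → CHF 77,345

Excess of parallel minimum levy over regular income tax: CHF 113,064 − CHF 77,345 = CHF 35,719.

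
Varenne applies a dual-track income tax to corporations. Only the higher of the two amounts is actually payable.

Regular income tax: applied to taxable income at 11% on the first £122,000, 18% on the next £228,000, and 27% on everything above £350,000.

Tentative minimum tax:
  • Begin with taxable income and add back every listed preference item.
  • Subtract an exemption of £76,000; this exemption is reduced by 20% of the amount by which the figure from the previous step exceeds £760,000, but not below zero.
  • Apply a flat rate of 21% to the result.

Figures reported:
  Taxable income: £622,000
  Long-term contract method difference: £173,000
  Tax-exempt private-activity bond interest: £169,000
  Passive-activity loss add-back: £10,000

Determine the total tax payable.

£197,568

Regular income tax:
  £122,000 × 11% = £13,420
  £228,000 × 18% = £41,040
  £272,000 × 27% = £73,440
  → £127,900

Tentative minimum tax:
  Adjusted income: £622,000 + £173,000 + £169,000 + £10,000 = £974,000
  Exemption: £76,000 − 20% × (£974,000 − £760,000) = £76,000 − £42,800 = £33,200
  Base: £974,000 − £33,200 = £940,800
  £940,800 × 21% = £197,568

£197,568 > £127,900, so the tentative minimum tax is the binding amount.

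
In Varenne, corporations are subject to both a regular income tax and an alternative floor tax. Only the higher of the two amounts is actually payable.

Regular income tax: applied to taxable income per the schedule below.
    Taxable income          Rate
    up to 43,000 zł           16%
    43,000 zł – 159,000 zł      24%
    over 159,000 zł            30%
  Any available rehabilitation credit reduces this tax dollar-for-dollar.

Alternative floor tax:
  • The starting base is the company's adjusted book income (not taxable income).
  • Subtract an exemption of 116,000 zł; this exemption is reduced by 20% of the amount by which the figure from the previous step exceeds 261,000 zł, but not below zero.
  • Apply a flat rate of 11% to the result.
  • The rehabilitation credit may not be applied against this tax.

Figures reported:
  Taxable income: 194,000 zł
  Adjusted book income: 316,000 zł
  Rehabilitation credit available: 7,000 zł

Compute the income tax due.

Alternative floor tax:
  Base (adjusted book income): 316,000 zł
  Exemption: 116,000 zł − 20% × (316,000 zł − 261,000 zł) = 116,000 zł − 11,000 zł = 105,000 zł
  Base: 316,000 zł − 105,000 zł = 211,000 zł
  211,000 zł × 11% = 23,210 zł

Regular income tax:
  43,000 zł × 16% = 6,880 zł
  116,000 zł × 24% = 27,840 zł
  35,000 zł × 30% = 10,500 zł
  → 45,220 zł
  Less rehabilitation credit 7,000 zł → 38,220 zł

38,220 zł > 23,210 zł, so the regular income tax governs.

38,220 zł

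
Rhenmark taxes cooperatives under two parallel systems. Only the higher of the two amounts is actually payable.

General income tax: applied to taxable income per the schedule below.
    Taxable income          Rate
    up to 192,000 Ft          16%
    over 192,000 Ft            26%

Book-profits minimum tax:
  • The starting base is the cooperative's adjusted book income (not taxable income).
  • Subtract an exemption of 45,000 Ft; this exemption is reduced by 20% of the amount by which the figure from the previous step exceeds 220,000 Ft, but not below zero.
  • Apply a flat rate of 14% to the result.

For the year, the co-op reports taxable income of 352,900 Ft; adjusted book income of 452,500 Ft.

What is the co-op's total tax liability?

General income tax:
  192,000 Ft × 16% = 30,720 Ft
  160,900 Ft × 26% = 41,834 Ft
  → 72,554 Ft

Book-profits minimum tax:
  Base (adjusted book income): 452,500 Ft
  Exemption: 20% × (452,500 Ft − 220,000 Ft) = 46,500 Ft ≥ 45,000 Ft, so the exemption is fully phased out
  Base: 452,500 Ft − 0 Ft = 452,500 Ft
  452,500 Ft × 14% = 63,350 Ft

72,554 Ft > 63,350 Ft, so the general income tax governs.

72,554 Ft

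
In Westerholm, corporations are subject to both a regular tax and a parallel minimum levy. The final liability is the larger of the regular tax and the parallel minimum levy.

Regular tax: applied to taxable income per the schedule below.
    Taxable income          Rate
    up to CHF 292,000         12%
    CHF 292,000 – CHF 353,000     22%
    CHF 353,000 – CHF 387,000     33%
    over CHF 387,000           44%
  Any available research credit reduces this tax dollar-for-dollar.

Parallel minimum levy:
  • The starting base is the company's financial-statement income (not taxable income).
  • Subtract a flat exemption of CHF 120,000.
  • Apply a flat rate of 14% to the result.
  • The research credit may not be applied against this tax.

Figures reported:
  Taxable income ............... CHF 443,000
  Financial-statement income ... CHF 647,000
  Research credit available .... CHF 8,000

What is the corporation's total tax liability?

CHF 76,320

Regular tax:
  CHF 292,000 × 12% = CHF 35,040
  CHF 61,000 × 22% = CHF 13,420
  CHF 34,000 × 33% = CHF 11,220
  CHF 56,000 × 44% = CHF 24,640
  → CHF 84,320
  Less research credit CHF 8,000 → CHF 76,320

Parallel minimum levy:
  Base (financial-statement income): CHF 647,000
  Less exemption CHF 120,000 → base CHF 527,000
  CHF 527,000 × 14% = CHF 73,780

CHF 76,320 > CHF 73,780, so the regular tax governs.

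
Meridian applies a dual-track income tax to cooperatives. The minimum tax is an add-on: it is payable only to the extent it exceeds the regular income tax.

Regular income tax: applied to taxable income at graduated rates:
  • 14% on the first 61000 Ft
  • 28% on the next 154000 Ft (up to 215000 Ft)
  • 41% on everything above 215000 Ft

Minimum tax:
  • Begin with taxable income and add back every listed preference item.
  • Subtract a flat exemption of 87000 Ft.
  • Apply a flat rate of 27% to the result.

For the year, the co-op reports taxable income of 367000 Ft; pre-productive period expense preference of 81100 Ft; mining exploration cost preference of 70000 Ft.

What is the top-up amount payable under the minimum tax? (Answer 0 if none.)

Regular income tax:
  61000 Ft × 14% = 8540 Ft
  154000 Ft × 28% = 43120 Ft
  152000 Ft × 41% = 62320 Ft
  → 113980 Ft

Minimum tax:
  Adjusted income: 367000 Ft + 81100 Ft + 70000 Ft = 518100 Ft
  Less exemption 87000 Ft → base 431100 Ft
  431100 Ft × 27% = 116397 Ft

Excess of minimum tax over regular income tax: 116397 Ft − 113980 Ft = 2417 Ft.

2417 Ft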